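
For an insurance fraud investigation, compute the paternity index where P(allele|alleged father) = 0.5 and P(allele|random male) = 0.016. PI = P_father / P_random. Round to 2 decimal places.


Paternity Index calculation:
PI = P(allele|father) / P(allele|random)
PI = 0.5 / 0.016
PI = 31.25

31.25


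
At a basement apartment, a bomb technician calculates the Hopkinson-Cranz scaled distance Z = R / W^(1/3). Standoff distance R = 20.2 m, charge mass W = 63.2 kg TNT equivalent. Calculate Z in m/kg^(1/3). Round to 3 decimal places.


Scaled distance calculation:
W^(1/3) = 63.2^(1/3) = 3.983263
Z = R / W^(1/3) = 20.2 / 3.983263
Z = 5.071 m/kg^(1/3)

5.071


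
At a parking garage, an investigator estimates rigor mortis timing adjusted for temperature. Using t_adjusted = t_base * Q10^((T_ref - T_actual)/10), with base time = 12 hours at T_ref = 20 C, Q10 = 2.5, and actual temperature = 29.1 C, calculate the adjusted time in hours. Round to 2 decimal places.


Rigor mortis time adjustment:
Exponent = (T_ref - T_actual) / 10 = (20 - 29.1) / 10 = -0.91
Q10 factor = 2.5^-0.91 = 0.43438
t_adjusted = 12 * 0.43438 = 5.21 hours

5.21


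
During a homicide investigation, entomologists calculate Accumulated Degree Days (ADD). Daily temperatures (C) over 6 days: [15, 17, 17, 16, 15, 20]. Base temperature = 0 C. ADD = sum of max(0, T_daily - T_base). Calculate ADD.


Computing ADD day by day:
Day 1: max(0, 15 - 0) = 15
Day 2: max(0, 17 - 0) = 17
Day 3: max(0, 17 - 0) = 17
Day 4: max(0, 16 - 0) = 16
Day 5: max(0, 15 - 0) = 15
Day 6: max(0, 20 - 0) = 20
Total ADD = 100

100


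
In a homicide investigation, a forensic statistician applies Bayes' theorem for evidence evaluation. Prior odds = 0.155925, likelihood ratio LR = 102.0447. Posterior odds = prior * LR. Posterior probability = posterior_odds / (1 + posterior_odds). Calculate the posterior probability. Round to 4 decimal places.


Bayesian evidence evaluation:
Posterior odds = prior_odds * LR = 0.155925 * 102.0447 = 15.91132
Posterior probability = posterior_odds / (1 + posterior_odds)
= 15.91132 / (1 + 15.91132)
= 15.91132 / 16.91132
= 0.9409

0.9409


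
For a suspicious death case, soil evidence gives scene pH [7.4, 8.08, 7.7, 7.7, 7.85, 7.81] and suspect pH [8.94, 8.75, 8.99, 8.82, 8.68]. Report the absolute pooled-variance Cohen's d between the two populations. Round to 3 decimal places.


Pooled-variance Cohen's d for soil pH comparison:
Scene mean = 46.54 / 6 = 7.756667
Suspect mean = 44.18 / 5 = 8.836
Scene sample variance s_s^2 = 0.049947
Suspect sample variance s_c^2 = 0.01663
Pooled variance = ((n_s-1)*s_s^2 + (n_c-1)*s_c^2) / (n_s + n_c - 2) = 0.035139
Pooled SD = sqrt(0.035139) = 0.187454
Mean difference = -1.079333
|d| = |-1.079333| / 0.187454 = 5.758

5.758


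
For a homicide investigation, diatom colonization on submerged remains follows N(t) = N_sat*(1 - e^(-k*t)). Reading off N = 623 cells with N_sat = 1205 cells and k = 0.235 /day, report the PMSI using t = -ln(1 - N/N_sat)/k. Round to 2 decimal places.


PMSI from diatom colonization curve:
N / N_sat = 623 / 1205 = 0.517012
1 - N/N_sat = 0.482988
ln(1 - N/N_sat) = -0.727763
t = -ln(1 - N/N_sat) / k = -(-0.727763) / 0.235 = 3.10 days

3.10


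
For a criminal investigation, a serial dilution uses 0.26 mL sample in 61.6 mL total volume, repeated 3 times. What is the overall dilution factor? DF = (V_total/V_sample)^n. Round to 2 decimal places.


Dilution factor calculation:
Single dilution = V_total / V_sample = 61.6 / 0.26 ≈ 236.923077
Number of dilutions = 3
Total DF = (61.6 / 0.26)^3 (full precision, rounded at the end) = 13299095.13

13299095.13


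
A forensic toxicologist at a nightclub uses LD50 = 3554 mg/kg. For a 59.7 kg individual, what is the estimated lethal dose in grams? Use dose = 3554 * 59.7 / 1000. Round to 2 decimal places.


Lethal dose calculation:
Lethal dose = LD50 * body_weight / 1000
= 3554 * 59.7 / 1000
= 212173.8 / 1000
= 212.17 g

212.17


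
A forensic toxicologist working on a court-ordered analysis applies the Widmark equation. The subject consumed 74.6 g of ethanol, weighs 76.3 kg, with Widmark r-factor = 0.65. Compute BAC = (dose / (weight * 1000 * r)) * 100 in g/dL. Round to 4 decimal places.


Applying the Widmark formula:
BAC = (dose_g / (body_wt * 1000 * r)) * 100
Denominator = 76.3 * 1000 * 0.65 = 49595
BAC = (74.6 / 49595) * 100
BAC = 0.1504 g/dL

0.1504


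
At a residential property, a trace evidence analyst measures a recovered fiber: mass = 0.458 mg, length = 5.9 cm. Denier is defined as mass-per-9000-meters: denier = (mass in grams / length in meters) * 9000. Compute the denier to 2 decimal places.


Denier calculation:
Mass in grams = 0.458 mg / 1000 = 0.000458 g
Length in meters = 5.9 cm / 100 = 0.059 m
Linear density = mass / length = 0.000458 / 0.059 = 0.00776271 g/m
Denier = (g/m) * 9000 = 0.00776271 * 9000 = 69.86

69.86


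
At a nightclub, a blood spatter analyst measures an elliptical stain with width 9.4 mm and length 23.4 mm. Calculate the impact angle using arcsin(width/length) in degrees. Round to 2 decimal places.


Blood spatter impact angle calculation:
width / length = 9.4 / 23.4 = 0.401709
angle = arcsin(0.401709)
angle = 23.69 degrees

23.69


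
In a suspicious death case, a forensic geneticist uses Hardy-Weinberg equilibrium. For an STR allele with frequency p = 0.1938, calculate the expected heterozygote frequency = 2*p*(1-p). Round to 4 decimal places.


Hardy-Weinberg heterozygote frequency:
q = 1 - p = 1 - 0.1938 = 0.8062
2pq = 2 * 0.1938 * 0.8062 = 0.3125

0.3125


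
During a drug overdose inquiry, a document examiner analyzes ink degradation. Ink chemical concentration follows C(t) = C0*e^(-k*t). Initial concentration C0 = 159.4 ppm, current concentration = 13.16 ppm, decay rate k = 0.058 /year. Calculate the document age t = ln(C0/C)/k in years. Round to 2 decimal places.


Document age estimation:
C0/C = 159.4 / 13.16 = 12.112462
ln(C0/C) = 2.494235
t = 2.494235 / 0.058 = 43.00 years

43.00


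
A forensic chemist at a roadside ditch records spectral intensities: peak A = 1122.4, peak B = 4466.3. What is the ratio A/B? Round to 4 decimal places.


Spectral peak ratio:
Peak A = 1122.4 counts
Peak B = 4466.3 counts
Ratio = 1122.4 / 4466.3 = 0.2513

0.2513


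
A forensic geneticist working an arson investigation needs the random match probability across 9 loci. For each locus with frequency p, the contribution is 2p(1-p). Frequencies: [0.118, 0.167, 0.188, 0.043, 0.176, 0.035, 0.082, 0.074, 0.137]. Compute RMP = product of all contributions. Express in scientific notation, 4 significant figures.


Computing RMP for 9 loci:
Locus 1: 2 * 0.118 * 0.882 = 0.208152
Locus 2: 2 * 0.167 * 0.833 = 0.278222
Locus 3: 2 * 0.188 * 0.812 = 0.305312
Locus 4: 2 * 0.043 * 0.957 = 0.082302
Locus 5: 2 * 0.176 * 0.824 = 0.290048
Locus 6: 2 * 0.035 * 0.965 = 0.06755
Locus 7: 2 * 0.082 * 0.918 = 0.150552
Locus 8: 2 * 0.074 * 0.926 = 0.137048
Locus 9: 2 * 0.137 * 0.863 = 0.236462
RMP = 1.391e-07

1.391e-07


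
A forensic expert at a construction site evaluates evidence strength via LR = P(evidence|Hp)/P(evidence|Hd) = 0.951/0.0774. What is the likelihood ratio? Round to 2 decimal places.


Likelihood ratio calculation:
LR = P(E|Hp) / P(E|Hd)
LR = 0.951 / 0.0774
LR = 12.29

12.29


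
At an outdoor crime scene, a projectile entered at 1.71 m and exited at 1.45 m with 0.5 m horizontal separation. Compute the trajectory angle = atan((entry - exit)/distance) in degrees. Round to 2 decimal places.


Bullet trajectory angle:
Height difference = 1.71 - 1.45 = 0.26 m
angle = atan(0.26 / 0.5)
angle = atan(0.52)
angle = 27.47 degrees

27.47


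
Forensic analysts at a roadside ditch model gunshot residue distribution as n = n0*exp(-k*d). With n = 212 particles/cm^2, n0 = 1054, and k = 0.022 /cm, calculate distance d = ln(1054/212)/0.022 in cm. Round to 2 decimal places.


GSR distance calculation:
n0/n = 1054 / 212 = 4.971698
ln(n0/n) = 1.603761
d = 1.603761 / 0.022 = 72.90 cm

72.90


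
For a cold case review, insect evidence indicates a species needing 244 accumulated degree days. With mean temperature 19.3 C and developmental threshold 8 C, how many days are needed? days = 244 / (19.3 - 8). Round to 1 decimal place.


Insect development time:
Effective temperature = avg_temp - T_base = 19.3 - 8 = 11.3 C
Days = ADD / effective_temp = 244 / 11.3 = 21.6 days

21.6


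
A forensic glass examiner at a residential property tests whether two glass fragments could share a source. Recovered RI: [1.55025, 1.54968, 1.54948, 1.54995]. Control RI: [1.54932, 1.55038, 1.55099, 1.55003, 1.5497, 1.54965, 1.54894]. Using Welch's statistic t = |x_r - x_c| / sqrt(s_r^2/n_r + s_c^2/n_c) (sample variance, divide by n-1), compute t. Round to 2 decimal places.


Welch's t-criterion for glass RI comparison:
Recovered mean = sum / n_r = 6.19936 / 4 = 1.54984
Control mean = sum / n_c = 10.84901 / 7 = 1.5498586
Recovered sample variance s_r^2 = 1.118e-07
Control sample variance s_c^2 = 4.63981e-07
Welch SE (unpooled) = sqrt(s_r^2/n_r + s_c^2/n_c) = sqrt(2.795e-08 + 6.6283e-08) = sqrt(9.4233e-08) = 0.000306974
|mean_r - mean_c| = 1.85714e-05
t = 1.85714e-05 / 0.000306974 = 0.06

0.06


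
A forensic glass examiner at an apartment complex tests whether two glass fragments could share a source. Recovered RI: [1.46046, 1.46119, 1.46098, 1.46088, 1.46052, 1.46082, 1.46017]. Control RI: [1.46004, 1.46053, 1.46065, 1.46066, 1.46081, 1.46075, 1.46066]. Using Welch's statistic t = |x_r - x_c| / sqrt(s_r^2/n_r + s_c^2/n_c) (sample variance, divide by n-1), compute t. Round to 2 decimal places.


Welch's t-criterion for glass RI comparison:
Recovered mean = sum / n_r = 10.22502 / 7 = 1.4607171
Control mean = sum / n_c = 10.2241 / 7 = 1.4605857
Recovered sample variance s_r^2 = 1.22357e-07
Control sample variance s_c^2 = 6.55619e-08
Welch SE (unpooled) = sqrt(s_r^2/n_r + s_c^2/n_c) = sqrt(1.74796e-08 + 9.36599e-09) = sqrt(2.68456e-08) = 0.000163846
|mean_r - mean_c| = 0.000131429
t = 0.000131429 / 0.000163846 = 0.80

0.80


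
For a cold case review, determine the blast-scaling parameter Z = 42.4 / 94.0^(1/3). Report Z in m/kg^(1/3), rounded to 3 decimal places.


Scaled distance calculation:
W^(1/3) = 94.0^(1/3) = 4.546836
Z = R / W^(1/3) = 42.4 / 4.546836
Z = 9.325 m/kg^(1/3)

9.325


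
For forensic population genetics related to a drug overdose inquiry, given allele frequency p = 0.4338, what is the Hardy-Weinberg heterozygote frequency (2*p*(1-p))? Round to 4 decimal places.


Hardy-Weinberg heterozygote frequency:
q = 1 - p = 1 - 0.4338 = 0.5662
2pq = 2 * 0.4338 * 0.5662 = 0.4912

0.4912


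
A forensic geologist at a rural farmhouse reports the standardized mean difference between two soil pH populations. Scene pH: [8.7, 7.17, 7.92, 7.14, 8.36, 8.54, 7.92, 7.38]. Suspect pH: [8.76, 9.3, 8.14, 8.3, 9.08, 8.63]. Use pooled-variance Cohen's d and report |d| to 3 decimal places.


Pooled-variance Cohen's d for soil pH comparison:
Scene mean = 63.13 / 8 = 7.89125
Suspect mean = 52.21 / 6 = 8.701667
Scene sample variance s_s^2 = 0.37747
Suspect sample variance s_c^2 = 0.197297
Pooled variance = ((n_s-1)*s_s^2 + (n_c-1)*s_c^2) / (n_s + n_c - 2) = 0.302398
Pooled SD = sqrt(0.302398) = 0.549907
Mean difference = -0.810417
|d| = |-0.810417| / 0.549907 = 1.474

1.474


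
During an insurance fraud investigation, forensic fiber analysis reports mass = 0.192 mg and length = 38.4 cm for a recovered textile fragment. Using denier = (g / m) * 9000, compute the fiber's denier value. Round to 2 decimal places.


Denier calculation:
Mass in grams = 0.192 mg / 1000 = 0.000192 g
Length in meters = 38.4 cm / 100 = 0.384 m
Linear density = mass / length = 0.000192 / 0.384 = 0.0005 g/m
Denier = (g/m) * 9000 = 0.0005 * 9000 = 4.50

4.50


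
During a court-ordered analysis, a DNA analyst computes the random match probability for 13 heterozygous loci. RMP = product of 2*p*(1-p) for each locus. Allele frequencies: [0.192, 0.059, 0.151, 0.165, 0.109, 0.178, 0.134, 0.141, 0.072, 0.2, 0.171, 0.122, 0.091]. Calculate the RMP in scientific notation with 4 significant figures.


Computing RMP for 13 loci:
Locus 1: 2 * 0.192 * 0.808 = 0.310272
Locus 2: 2 * 0.059 * 0.941 = 0.111038
Locus 3: 2 * 0.151 * 0.849 = 0.256398
Locus 4: 2 * 0.165 * 0.835 = 0.27555
Locus 5: 2 * 0.109 * 0.891 = 0.194238
Locus 6: 2 * 0.178 * 0.822 = 0.292632
Locus 7: 2 * 0.134 * 0.866 = 0.232088
Locus 8: 2 * 0.141 * 0.859 = 0.242238
Locus 9: 2 * 0.072 * 0.928 = 0.133632
Locus 10: 2 * 0.2 * 0.8 = 0.32
Locus 11: 2 * 0.171 * 0.829 = 0.283518
Locus 12: 2 * 0.122 * 0.878 = 0.214232
Locus 13: 2 * 0.091 * 0.909 = 0.165438
RMP = 3.342e-09

3.342e-09


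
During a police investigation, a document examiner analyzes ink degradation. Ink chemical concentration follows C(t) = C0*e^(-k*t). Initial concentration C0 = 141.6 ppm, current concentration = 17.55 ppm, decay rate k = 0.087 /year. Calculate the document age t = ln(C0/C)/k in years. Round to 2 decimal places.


Document age estimation:
C0/C = 141.6 / 17.55 = 8.068376
ln(C0/C) = 2.087952
t = 2.087952 / 0.087 = 24.00 years

24.00


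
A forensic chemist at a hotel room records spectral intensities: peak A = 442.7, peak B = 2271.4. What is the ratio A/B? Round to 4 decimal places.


Spectral peak ratio:
Peak A = 442.7 counts
Peak B = 2271.4 counts
Ratio = 442.7 / 2271.4 = 0.1949

0.1949


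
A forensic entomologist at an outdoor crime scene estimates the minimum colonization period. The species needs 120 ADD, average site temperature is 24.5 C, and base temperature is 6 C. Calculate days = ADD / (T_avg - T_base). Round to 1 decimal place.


Insect development time:
Effective temperature = avg_temp - T_base = 24.5 - 6 = 18.5 C
Days = ADD / effective_temp = 120 / 18.5 = 6.5 days

6.5


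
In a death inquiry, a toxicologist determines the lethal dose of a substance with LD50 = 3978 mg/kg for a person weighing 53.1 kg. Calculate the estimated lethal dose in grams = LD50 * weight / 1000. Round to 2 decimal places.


Lethal dose calculation:
Lethal dose = LD50 * body_weight / 1000
= 3978 * 53.1 / 1000
= 211231.8 / 1000
= 211.23 g

211.23


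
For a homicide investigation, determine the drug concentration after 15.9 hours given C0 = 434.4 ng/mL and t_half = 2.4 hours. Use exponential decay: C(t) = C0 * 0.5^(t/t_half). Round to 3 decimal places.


Drug concentration decay:
Number of half-lives = t / t_half = 15.9 / 2.4 = 6.625
Decay factor = 0.5^6.625 = 0.01013156
C(t) = 434.4 * 0.01013156 = 4.401 ng/mL

4.401


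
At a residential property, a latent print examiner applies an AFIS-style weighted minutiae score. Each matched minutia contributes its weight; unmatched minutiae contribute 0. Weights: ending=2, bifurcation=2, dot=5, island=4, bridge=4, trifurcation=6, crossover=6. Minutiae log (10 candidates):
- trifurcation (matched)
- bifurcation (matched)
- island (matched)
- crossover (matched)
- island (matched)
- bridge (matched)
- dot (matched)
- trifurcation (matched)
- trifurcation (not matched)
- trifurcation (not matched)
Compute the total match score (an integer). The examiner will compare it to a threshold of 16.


Weighted minutiae match score:
  trifurcation: matched, +6 (running total 6)
  bifurcation: matched, +2 (running total 8)
  island: matched, +4 (running total 12)
  crossover: matched, +6 (running total 18)
  island: matched, +4 (running total 22)
  bridge: matched, +4 (running total 26)
  dot: matched, +5 (running total 31)
  trifurcation: matched, +6 (running total 37)
  trifurcation: not matched, +0
  trifurcation: not matched, +0
Total score = 37
Threshold = 16; verdict = identification

37


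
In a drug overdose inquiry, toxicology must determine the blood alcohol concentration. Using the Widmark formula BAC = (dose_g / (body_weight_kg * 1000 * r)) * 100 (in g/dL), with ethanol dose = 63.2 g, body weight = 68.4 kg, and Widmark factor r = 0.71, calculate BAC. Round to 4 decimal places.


Applying the Widmark formula:
BAC = (dose_g / (body_wt * 1000 * r)) * 100
Denominator = 68.4 * 1000 * 0.71 = 48564
BAC = (63.2 / 48564) * 100
BAC = 0.1301 g/dL

0.1301


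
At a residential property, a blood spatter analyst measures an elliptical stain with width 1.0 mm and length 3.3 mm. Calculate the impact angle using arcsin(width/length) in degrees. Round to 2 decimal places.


Blood spatter impact angle calculation:
width / length = 1.0 / 3.3 = 0.30303
angle = arcsin(0.30303)
angle = 17.64 degrees

17.64


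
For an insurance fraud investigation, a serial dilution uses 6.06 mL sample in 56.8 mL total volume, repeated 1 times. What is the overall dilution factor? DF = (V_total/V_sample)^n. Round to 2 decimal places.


Dilution factor calculation:
Single dilution = V_total / V_sample = 56.8 / 6.06 ≈ 9.372937
Number of dilutions = 1
Total DF = (56.8 / 6.06)^1 (full precision, rounded at the end) = 9.37

9.37


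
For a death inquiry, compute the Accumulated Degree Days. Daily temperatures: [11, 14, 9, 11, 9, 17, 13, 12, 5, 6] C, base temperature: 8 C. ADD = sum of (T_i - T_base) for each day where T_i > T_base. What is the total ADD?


Computing ADD day by day:
Day 1: max(0, 11 - 8) = 3
Day 2: max(0, 14 - 8) = 6
Day 3: max(0, 9 - 8) = 1
Day 4: max(0, 11 - 8) = 3
Day 5: max(0, 9 - 8) = 1
Day 6: max(0, 17 - 8) = 9
Day 7: max(0, 13 - 8) = 5
Day 8: max(0, 12 - 8) = 4
Day 9: max(0, 5 - 8) = 0
Day 10: max(0, 6 - 8) = 0
Total ADD = 32

32


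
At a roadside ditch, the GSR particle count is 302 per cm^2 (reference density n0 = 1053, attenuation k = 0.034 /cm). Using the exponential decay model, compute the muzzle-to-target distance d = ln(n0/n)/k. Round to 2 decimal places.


GSR distance calculation:
n0/n = 1053 / 302 = 3.486755
ln(n0/n) = 1.248972
d = 1.248972 / 0.034 = 36.73 cm

36.73


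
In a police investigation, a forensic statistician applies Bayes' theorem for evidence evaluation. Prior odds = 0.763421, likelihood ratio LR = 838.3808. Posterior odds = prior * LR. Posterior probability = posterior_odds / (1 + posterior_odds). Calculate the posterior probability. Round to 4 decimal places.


Bayesian evidence evaluation:
Posterior odds = prior_odds * LR = 0.763421 * 838.3808 = 640.0375
Posterior probability = posterior_odds / (1 + posterior_odds)
= 640.0375 / (1 + 640.0375)
= 640.0375 / 641.0375
= 0.9984

0.9984


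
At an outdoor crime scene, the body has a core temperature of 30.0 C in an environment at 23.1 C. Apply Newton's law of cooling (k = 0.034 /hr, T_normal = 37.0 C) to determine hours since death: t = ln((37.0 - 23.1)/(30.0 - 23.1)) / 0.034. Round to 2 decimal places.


Using Newton's law of cooling:
t = ln((T_normal - T_ambient) / (T_body - T_ambient)) / k
T_normal - T_ambient = 13.9
T_body - T_ambient = 6.9
Ratio = 2.014493
ln(ratio) = 0.700368
t = 0.700368 / 0.034 = 20.60 hours

20.60


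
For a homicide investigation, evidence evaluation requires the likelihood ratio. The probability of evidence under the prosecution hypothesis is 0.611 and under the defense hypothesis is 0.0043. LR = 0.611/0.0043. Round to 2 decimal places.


Likelihood ratio calculation:
LR = P(E|Hp) / P(E|Hd)
LR = 0.611 / 0.0043
LR = 142.09

142.09


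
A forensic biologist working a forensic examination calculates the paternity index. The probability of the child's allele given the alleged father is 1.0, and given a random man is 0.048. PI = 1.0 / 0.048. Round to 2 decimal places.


Paternity Index calculation:
PI = P(allele|father) / P(allele|random)
PI = 1.0 / 0.048
PI = 20.83

20.83


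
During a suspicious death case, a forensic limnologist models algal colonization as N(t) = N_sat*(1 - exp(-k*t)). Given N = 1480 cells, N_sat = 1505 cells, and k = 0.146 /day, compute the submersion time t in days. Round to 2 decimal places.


PMSI from diatom colonization curve:
N / N_sat = 1480 / 1505 = 0.983389
1 - N/N_sat = 0.016611
ln(1 - N/N_sat) = -4.09769
t = -ln(1 - N/N_sat) / k = -(-4.09769) / 0.146 = 28.07 days

28.07


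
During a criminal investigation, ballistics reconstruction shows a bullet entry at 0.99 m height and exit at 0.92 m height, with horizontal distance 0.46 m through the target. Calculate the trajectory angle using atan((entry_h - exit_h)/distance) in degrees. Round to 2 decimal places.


Bullet trajectory angle:
Height difference = 0.99 - 0.92 = 0.07 m
angle = atan(0.07 / 0.46)
angle = atan(0.152174)
angle = 8.65 degrees

8.65


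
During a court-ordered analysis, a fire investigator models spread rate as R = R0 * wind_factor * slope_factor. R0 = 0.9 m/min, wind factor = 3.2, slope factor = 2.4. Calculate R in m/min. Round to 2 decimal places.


Fire spread rate calculation:
R = R0 * wind_factor * slope_factor
= 0.9 * 3.2 * 2.4
= 2.88 * 2.4
= 6.91 m/min

6.91


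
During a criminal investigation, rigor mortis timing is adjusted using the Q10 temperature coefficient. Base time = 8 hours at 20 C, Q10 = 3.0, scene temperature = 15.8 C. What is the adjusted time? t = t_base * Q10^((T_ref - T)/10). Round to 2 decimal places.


Rigor mortis time adjustment:
Exponent = (T_ref - T_actual) / 10 = (20 - 15.8) / 10 = 0.42
Q10 factor = 3.0^0.42 = 1.58632
t_adjusted = 8 * 1.58632 = 12.69 hours

12.69


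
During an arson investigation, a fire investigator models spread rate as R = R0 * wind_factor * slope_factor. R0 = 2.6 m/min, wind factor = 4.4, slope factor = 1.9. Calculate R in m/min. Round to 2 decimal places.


Fire spread rate calculation:
R = R0 * wind_factor * slope_factor
= 2.6 * 4.4 * 1.9
= 11.44 * 1.9
= 21.74 m/min

21.74


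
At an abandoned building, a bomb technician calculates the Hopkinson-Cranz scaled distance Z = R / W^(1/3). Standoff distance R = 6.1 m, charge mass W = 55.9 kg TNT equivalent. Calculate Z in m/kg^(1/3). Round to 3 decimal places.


Scaled distance calculation:
W^(1/3) = 55.9^(1/3) = 3.823584
Z = R / W^(1/3) = 6.1 / 3.823584
Z = 1.595 m/kg^(1/3)

1.595


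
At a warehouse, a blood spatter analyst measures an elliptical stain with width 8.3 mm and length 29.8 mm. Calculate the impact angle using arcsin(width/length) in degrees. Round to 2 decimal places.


Blood spatter impact angle calculation:
width / length = 8.3 / 29.8 = 0.278523
angle = arcsin(0.278523)
angle = 16.17 degrees

16.17


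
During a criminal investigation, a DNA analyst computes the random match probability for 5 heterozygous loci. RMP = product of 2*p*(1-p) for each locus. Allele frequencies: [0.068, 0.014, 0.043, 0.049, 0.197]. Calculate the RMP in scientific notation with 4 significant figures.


Computing RMP for 5 loci:
Locus 1: 2 * 0.068 * 0.932 = 0.126752
Locus 2: 2 * 0.014 * 0.986 = 0.027608
Locus 3: 2 * 0.043 * 0.957 = 0.082302
Locus 4: 2 * 0.049 * 0.951 = 0.093198
Locus 5: 2 * 0.197 * 0.803 = 0.316382
RMP = 8.492e-06

8.492e-06


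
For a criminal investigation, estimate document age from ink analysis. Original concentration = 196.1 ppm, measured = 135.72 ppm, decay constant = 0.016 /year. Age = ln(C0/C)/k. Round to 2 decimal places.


Document age estimation:
C0/C = 196.1 / 135.72 = 1.444887
ln(C0/C) = 0.368031
t = 0.368031 / 0.016 = 23.00 years

23.00


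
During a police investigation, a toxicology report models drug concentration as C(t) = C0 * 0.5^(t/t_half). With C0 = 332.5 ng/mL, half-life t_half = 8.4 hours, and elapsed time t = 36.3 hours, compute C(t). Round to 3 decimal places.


Drug concentration decay:
Number of half-lives = t / t_half = 36.3 / 8.4 = 4.321429
Decay factor = 0.5^4.321429 = 0.0500173
C(t) = 332.5 * 0.0500173 = 16.631 ng/mL

16.631


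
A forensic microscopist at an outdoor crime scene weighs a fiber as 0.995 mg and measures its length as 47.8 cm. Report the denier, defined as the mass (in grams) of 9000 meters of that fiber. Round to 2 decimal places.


Denier calculation:
Mass in grams = 0.995 mg / 1000 = 0.000995 g
Length in meters = 47.8 cm / 100 = 0.478 m
Linear density = mass / length = 0.000995 / 0.478 = 0.00208159 g/m
Denier = (g/m) * 9000 = 0.00208159 * 9000 = 18.73

18.73


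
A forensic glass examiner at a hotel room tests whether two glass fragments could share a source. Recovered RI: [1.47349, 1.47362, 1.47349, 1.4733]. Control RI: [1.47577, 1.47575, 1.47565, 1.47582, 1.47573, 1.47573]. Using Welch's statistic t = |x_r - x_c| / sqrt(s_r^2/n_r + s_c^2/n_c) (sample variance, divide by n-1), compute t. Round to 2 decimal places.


Welch's t-criterion for glass RI comparison:
Recovered mean = sum / n_r = 5.8939 / 4 = 1.473475
Control mean = sum / n_c = 8.85445 / 6 = 1.4757417
Recovered sample variance s_r^2 = 1.73667e-08
Control sample variance s_c^2 = 3.13667e-09
Welch SE (unpooled) = sqrt(s_r^2/n_r + s_c^2/n_c) = sqrt(4.34167e-09 + 5.22778e-10) = sqrt(4.86445e-09) = 6.97456e-05
|mean_r - mean_c| = 0.00226667
t = 0.00226667 / 6.97456e-05 = 32.50

32.50


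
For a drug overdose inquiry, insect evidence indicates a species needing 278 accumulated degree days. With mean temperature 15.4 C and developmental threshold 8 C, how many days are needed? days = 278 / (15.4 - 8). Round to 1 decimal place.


Insect development time:
Effective temperature = avg_temp - T_base = 15.4 - 8 = 7.4 C
Days = ADD / effective_temp = 278 / 7.4 = 37.6 days

37.6


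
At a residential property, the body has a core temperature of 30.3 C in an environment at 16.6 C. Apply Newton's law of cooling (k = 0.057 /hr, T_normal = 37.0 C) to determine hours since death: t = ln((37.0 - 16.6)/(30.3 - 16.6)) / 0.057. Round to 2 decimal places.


Using Newton's law of cooling:
t = ln((T_normal - T_ambient) / (T_body - T_ambient)) / k
T_normal - T_ambient = 20.4
T_body - T_ambient = 13.7
Ratio = 1.489051
ln(ratio) = 0.398139
t = 0.398139 / 0.057 = 6.98 hours

6.98


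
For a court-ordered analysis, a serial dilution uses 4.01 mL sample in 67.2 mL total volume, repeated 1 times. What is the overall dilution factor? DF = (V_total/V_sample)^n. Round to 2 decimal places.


Dilution factor calculation:
Single dilution = V_total / V_sample = 67.2 / 4.01 ≈ 16.758105
Number of dilutions = 1
Total DF = (67.2 / 4.01)^1 (full precision, rounded at the end) = 16.76

16.76


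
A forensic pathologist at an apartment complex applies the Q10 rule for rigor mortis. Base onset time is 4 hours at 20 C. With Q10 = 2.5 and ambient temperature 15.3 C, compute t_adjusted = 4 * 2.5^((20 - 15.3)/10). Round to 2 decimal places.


Rigor mortis time adjustment:
Exponent = (T_ref - T_actual) / 10 = (20 - 15.3) / 10 = 0.47
Q10 factor = 2.5^0.47 = 1.53827
t_adjusted = 4 * 1.53827 = 6.15 hours

6.15


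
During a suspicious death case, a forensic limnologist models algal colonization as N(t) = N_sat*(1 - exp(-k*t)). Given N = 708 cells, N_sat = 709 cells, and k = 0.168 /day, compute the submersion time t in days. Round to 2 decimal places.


PMSI from diatom colonization curve:
N / N_sat = 708 / 709 = 0.99859
1 - N/N_sat = 0.00141
ln(1 - N/N_sat) = -6.564166
t = -ln(1 - N/N_sat) / k = -(-6.564166) / 0.168 = 39.07 days

39.07


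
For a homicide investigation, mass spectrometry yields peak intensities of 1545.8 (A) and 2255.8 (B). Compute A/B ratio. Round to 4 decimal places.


Spectral peak ratio:
Peak A = 1545.8 counts
Peak B = 2255.8 counts
Ratio = 1545.8 / 2255.8 = 0.6853

0.6853


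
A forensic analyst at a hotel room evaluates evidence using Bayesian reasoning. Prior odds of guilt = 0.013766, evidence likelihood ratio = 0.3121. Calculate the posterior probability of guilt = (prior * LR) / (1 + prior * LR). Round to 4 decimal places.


Bayesian evidence evaluation:
Posterior odds = prior_odds * LR = 0.013766 * 0.3121 = 0.004296369
Posterior probability = posterior_odds / (1 + posterior_odds)
= 0.004296369 / (1 + 0.004296369)
= 0.004296369 / 1.004296369
= 0.0043

0.0043


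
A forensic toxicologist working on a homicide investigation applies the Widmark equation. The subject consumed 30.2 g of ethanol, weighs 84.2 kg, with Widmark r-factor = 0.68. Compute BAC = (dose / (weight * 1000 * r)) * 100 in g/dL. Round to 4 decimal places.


Applying the Widmark formula:
BAC = (dose_g / (body_wt * 1000 * r)) * 100
Denominator = 84.2 * 1000 * 0.68 = 57256
BAC = (30.2 / 57256) * 100
BAC = 0.0527 g/dL

0.0527


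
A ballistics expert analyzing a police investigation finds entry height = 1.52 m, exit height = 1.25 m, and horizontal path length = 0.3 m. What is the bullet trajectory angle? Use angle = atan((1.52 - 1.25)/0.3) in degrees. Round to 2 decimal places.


Bullet trajectory angle:
Height difference = 1.52 - 1.25 = 0.27 m
angle = atan(0.27 / 0.3)
angle = atan(0.9)
angle = 41.99 degrees

41.99


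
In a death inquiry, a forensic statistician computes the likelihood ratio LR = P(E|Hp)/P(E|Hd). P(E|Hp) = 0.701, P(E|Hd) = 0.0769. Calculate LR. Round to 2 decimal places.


Likelihood ratio calculation:
LR = P(E|Hp) / P(E|Hd)
LR = 0.701 / 0.0769
LR = 9.12

9.12


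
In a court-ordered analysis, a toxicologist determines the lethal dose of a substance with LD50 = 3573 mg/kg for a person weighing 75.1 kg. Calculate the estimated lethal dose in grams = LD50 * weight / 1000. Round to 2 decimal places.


Lethal dose calculation:
Lethal dose = LD50 * body_weight / 1000
= 3573 * 75.1 / 1000
= 268332.3 / 1000
= 268.33 g

268.33


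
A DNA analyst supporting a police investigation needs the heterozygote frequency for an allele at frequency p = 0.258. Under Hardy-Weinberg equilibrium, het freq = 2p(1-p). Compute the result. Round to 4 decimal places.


Hardy-Weinberg heterozygote frequency:
q = 1 - p = 1 - 0.258 = 0.742
2pq = 2 * 0.258 * 0.742 = 0.3829

0.3829


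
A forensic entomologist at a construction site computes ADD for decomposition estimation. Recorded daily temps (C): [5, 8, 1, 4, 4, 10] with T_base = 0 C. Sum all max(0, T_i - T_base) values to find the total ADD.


Computing ADD day by day:
Day 1: max(0, 5 - 0) = 5
Day 2: max(0, 8 - 0) = 8
Day 3: max(0, 1 - 0) = 1
Day 4: max(0, 4 - 0) = 4
Day 5: max(0, 4 - 0) = 4
Day 6: max(0, 10 - 0) = 10
Total ADD = 32

32


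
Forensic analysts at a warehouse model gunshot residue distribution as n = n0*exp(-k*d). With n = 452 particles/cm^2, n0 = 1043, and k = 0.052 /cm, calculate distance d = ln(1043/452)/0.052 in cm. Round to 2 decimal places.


GSR distance calculation:
n0/n = 1043 / 452 = 2.307522
ln(n0/n) = 0.836174
d = 0.836174 / 0.052 = 16.08 cm

16.08


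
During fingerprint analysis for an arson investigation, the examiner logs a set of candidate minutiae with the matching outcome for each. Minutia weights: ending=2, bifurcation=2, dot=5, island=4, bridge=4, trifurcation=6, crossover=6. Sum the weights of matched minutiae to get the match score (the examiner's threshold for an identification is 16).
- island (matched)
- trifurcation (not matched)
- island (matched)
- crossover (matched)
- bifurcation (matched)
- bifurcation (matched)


Weighted minutiae match score:
  island: matched, +4 (running total 4)
  trifurcation: not matched, +0
  island: matched, +4 (running total 8)
  crossover: matched, +6 (running total 14)
  bifurcation: matched, +2 (running total 16)
  bifurcation: matched, +2 (running total 18)
Total score = 18
Threshold = 16; verdict = identification

18


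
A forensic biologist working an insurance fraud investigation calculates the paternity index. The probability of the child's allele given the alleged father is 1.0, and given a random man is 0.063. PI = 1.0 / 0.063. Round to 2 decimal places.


Paternity Index calculation:
PI = P(allele|father) / P(allele|random)
PI = 1.0 / 0.063
PI = 15.87

15.87


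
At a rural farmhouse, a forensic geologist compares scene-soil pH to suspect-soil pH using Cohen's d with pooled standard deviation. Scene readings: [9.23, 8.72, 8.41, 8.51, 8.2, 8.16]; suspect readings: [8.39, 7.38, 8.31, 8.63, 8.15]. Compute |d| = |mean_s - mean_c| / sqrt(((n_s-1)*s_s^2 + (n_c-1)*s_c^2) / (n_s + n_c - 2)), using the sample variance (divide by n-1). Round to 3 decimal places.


Pooled-variance Cohen's d for soil pH comparison:
Scene mean = 51.23 / 6 = 8.538333
Suspect mean = 40.86 / 5 = 8.172
Scene sample variance s_s^2 = 0.157257
Suspect sample variance s_c^2 = 0.22602
Pooled variance = ((n_s-1)*s_s^2 + (n_c-1)*s_c^2) / (n_s + n_c - 2) = 0.187818
Pooled SD = sqrt(0.187818) = 0.43338
Mean difference = 0.366333
|d| = |0.366333| / 0.43338 = 0.845

0.845


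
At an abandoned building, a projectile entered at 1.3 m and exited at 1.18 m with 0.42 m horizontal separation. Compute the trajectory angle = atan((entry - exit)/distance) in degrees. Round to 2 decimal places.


Bullet trajectory angle:
Height difference = 1.3 - 1.18 = 0.12 m
angle = atan(0.12 / 0.42)
angle = atan(0.285714)
angle = 15.95 degrees

15.95


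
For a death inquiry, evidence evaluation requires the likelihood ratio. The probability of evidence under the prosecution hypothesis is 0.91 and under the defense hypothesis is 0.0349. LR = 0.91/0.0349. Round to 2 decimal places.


Likelihood ratio calculation:
LR = P(E|Hp) / P(E|Hd)
LR = 0.91 / 0.0349
LR = 26.07

26.07


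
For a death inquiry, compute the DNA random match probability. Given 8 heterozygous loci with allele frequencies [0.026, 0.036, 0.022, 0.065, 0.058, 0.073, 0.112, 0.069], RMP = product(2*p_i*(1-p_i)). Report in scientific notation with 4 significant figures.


Computing RMP for 8 loci:
Locus 1: 2 * 0.026 * 0.974 = 0.050648
Locus 2: 2 * 0.036 * 0.964 = 0.069408
Locus 3: 2 * 0.022 * 0.978 = 0.043032
Locus 4: 2 * 0.065 * 0.935 = 0.12155
Locus 5: 2 * 0.058 * 0.942 = 0.109272
Locus 6: 2 * 0.073 * 0.927 = 0.135342
Locus 7: 2 * 0.112 * 0.888 = 0.198912
Locus 8: 2 * 0.069 * 0.931 = 0.128478
RMP = 6.949e-09

6.949e-09


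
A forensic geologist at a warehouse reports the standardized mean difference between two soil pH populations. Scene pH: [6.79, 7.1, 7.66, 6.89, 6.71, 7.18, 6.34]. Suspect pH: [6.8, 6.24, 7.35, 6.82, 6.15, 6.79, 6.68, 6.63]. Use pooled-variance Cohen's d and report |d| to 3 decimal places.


Pooled-variance Cohen's d for soil pH comparison:
Scene mean = 48.67 / 7 = 6.952857
Suspect mean = 53.46 / 8 = 6.6825
Scene sample variance s_s^2 = 0.173057
Suspect sample variance s_c^2 = 0.13885
Pooled variance = ((n_s-1)*s_s^2 + (n_c-1)*s_c^2) / (n_s + n_c - 2) = 0.154638
Pooled SD = sqrt(0.154638) = 0.39324
Mean difference = 0.270357
|d| = |0.270357| / 0.39324 = 0.688

0.688


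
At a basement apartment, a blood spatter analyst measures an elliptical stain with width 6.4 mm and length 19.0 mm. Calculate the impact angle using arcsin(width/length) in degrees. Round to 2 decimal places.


Blood spatter impact angle calculation:
width / length = 6.4 / 19.0 = 0.336842
angle = arcsin(0.336842)
angle = 19.68 degrees

19.68


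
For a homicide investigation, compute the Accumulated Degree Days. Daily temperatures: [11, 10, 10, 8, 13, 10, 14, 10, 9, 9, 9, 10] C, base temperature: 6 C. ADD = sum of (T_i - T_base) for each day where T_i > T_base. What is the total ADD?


Computing ADD day by day:
Day 1: max(0, 11 - 6) = 5
Day 2: max(0, 10 - 6) = 4
Day 3: max(0, 10 - 6) = 4
Day 4: max(0, 8 - 6) = 2
Day 5: max(0, 13 - 6) = 7
Day 6: max(0, 10 - 6) = 4
Day 7: max(0, 14 - 6) = 8
Day 8: max(0, 10 - 6) = 4
Day 9: max(0, 9 - 6) = 3
Day 10: max(0, 9 - 6) = 3
Day 11: max(0, 9 - 6) = 3
Day 12: max(0, 10 - 6) = 4
Total ADD = 51

51


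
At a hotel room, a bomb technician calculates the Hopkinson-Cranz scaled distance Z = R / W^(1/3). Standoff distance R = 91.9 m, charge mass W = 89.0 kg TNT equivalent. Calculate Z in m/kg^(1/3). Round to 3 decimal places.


Scaled distance calculation:
W^(1/3) = 89.0^(1/3) = 4.464745
Z = R / W^(1/3) = 91.9 / 4.464745
Z = 20.583 m/kg^(1/3)

20.583


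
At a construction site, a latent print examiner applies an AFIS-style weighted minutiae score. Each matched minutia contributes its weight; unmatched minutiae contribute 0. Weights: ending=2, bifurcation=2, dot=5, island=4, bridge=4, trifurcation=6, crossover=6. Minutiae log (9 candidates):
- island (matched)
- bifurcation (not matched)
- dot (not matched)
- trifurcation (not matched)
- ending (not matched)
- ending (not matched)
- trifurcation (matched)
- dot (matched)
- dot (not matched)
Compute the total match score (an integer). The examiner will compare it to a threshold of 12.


Weighted minutiae match score:
  island: matched, +4 (running total 4)
  bifurcation: not matched, +0
  dot: not matched, +0
  trifurcation: not matched, +0
  ending: not matched, +0
  ending: not matched, +0
  trifurcation: matched, +6 (running total 10)
  dot: matched, +5 (running total 15)
  dot: not matched, +0
Total score = 15
Threshold = 12; verdict = identification

15


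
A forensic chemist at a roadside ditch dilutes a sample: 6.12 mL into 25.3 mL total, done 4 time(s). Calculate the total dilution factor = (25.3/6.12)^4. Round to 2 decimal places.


Dilution factor calculation:
Single dilution = V_total / V_sample = 25.3 / 6.12 ≈ 4.133987
Number of dilutions = 4
Total DF = (25.3 / 6.12)^4 (full precision, rounded at the end) = 292.06

292.06


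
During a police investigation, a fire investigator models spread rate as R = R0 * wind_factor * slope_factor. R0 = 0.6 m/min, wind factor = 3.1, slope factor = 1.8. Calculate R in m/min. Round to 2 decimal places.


Fire spread rate calculation:
R = R0 * wind_factor * slope_factor
= 0.6 * 3.1 * 1.8
= 1.86 * 1.8
= 3.35 m/min

3.35


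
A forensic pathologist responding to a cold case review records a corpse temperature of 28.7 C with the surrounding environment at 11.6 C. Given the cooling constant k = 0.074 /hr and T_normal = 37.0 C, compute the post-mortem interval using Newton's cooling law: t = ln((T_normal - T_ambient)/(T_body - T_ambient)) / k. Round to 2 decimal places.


Using Newton's law of cooling:
t = ln((T_normal - T_ambient) / (T_body - T_ambient)) / k
T_normal - T_ambient = 25.4
T_body - T_ambient = 17.1
Ratio = 1.48538
ln(ratio) = 0.395671
t = 0.395671 / 0.074 = 5.35 hours

5.35


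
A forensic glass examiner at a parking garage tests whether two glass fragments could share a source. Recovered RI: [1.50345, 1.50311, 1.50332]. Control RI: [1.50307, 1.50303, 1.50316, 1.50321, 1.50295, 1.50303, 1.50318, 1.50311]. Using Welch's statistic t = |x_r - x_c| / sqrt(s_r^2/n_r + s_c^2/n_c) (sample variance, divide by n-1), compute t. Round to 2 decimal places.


Welch's t-criterion for glass RI comparison:
Recovered mean = sum / n_r = 4.50988 / 3 = 1.5032933
Control mean = sum / n_c = 12.02474 / 8 = 1.5030925
Recovered sample variance s_r^2 = 2.94333e-08
Control sample variance s_c^2 = 7.85e-09
Welch SE (unpooled) = sqrt(s_r^2/n_r + s_c^2/n_c) = sqrt(9.81111e-09 + 9.8125e-10) = sqrt(1.07924e-08) = 0.000103886
|mean_r - mean_c| = 0.000200833
t = 0.000200833 / 0.000103886 = 1.93

1.93


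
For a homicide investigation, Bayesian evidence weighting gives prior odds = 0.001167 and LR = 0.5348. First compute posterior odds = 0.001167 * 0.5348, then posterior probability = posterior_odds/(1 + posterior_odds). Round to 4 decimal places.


Bayesian evidence evaluation:
Posterior odds = prior_odds * LR = 0.001167 * 0.5348 = 0.0006241116
Posterior probability = posterior_odds / (1 + posterior_odds)
= 0.0006241116 / (1 + 0.0006241116)
= 0.0006241116 / 1.0006241116
= 0.0006

0.0006


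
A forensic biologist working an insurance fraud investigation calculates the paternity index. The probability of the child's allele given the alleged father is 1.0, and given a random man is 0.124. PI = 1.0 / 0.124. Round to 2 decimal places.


Paternity Index calculation:
PI = P(allele|father) / P(allele|random)
PI = 1.0 / 0.124
PI = 8.06

8.06


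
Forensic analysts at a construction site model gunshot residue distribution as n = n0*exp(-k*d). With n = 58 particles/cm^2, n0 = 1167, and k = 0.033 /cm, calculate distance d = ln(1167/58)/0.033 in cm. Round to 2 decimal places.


GSR distance calculation:
n0/n = 1167 / 58 = 20.12069
ln(n0/n) = 3.001749
d = 3.001749 / 0.033 = 90.96 cm

90.96


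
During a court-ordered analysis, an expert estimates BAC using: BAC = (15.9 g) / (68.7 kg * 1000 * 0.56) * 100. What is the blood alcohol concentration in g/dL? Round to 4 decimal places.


Applying the Widmark formula:
BAC = (dose_g / (body_wt * 1000 * r)) * 100
Denominator = 68.7 * 1000 * 0.56 = 38472
BAC = (15.9 / 38472) * 100
BAC = 0.0413 g/dL

0.0413
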